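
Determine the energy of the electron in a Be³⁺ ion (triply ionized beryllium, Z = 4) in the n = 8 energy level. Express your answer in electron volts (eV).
-3.4014 eV

The energy levels of a hydrogen-like atom are given by:
E_n = -13.6057 Z² / n² eV  (with Z = 4 for Be³⁺)

For n = 8:
E_8 = -13.6057 × 4² / 8²
E_8 = -13.6057 × 16 / 64
E_8 = -3.4014 eV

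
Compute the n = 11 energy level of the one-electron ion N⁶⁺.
-5.510 eV

For hydrogen-like ions, the energy levels scale with Z²:
E_n = -13.6057 Z² / n² eV

For N⁶⁺ (Z = 7) at n = 11:
E_11 = -13.6057 × 7² / 11²
E_11 = -13.6057 × 49 / 121
E_11 = -666.6793 / 121
E_11 = -5.510 eV

The energy is 49 times more negative than hydrogen at the same n due to the stronger nuclear charge.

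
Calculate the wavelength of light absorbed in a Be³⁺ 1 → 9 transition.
5.767 nm

First, find the transition energy using E_n = -13.6057 Z² / n² eV:
E_1 = -13.6057 × 4² / 1² = -217.69120 eV
E_9 = -13.6057 × 4² / 9² = -2.68755 eV

Photon energy: |ΔE| = |E_9 - E_1| = 215.00365 eV

Convert to wavelength using E = hc/λ with hc = 1239.84 eV·nm:
λ = hc/E = 1239.84 eV·nm / 215.00365 eV
λ = 5.767 nm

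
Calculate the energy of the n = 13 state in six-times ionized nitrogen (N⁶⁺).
-3.94485 eV

For hydrogen-like ions, the energy levels scale with Z²:
E_n = -13.6057 Z² / n² eV

For N⁶⁺ (Z = 7) at n = 13:
E_13 = -13.6057 × 7² / 13²
E_13 = -13.6057 × 49 / 169
E_13 = -666.6793 / 169
E_13 = -3.94485 eV

The energy is 49 times more negative than hydrogen at the same n due to the stronger nuclear charge.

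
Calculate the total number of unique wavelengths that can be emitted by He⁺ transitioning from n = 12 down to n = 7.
15

The electron can occupy levels n = 7, 8, ..., 12 during de-excitation — that is m = 12 - 7 + 1 = 6 distinct levels.

The number of distinct spectral lines equals the number of ways to choose 2 of these m levels (each pair gives one possible emission transition):

Number of lines = m(m-1)/2 = 6×5/2 = 15

These correspond to all possible transitions between the 6 levels:
12 → 11, 12 → 10, 12 → 9, 12 → 8, 12 → 7, 11 → 10, 11 → 9, 11 → 8...

Each transition produces a photon with a unique energy (and thus wavelength). This count does not depend on Z.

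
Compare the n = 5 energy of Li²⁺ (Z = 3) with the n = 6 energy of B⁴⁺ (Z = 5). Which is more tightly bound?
B⁴⁺ at n = 6 (E = -9.45 eV)

Using E_n = -13.6057 Z² / n² eV:

Li²⁺ (Z = 3) at n = 5:
E = -13.6057 × 3² / 5² = -13.6057 × 9 / 25 = -4.89805 eV

B⁴⁺ (Z = 5) at n = 6:
E = -13.6057 × 5² / 6² = -13.6057 × 25 / 36 = -9.44840 eV

Since -9.44840 eV < -4.89805 eV,
B⁴⁺ at n = 6 is more tightly bound (requires more energy to ionize).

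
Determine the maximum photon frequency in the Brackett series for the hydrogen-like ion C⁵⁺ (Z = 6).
7.40e+15 Hz

The series limit corresponds to the transition from n = ∞ to n = 4.
This is the highest energy (shortest wavelength) transition in the Brackett series.

E_∞ = 0 eV
E_4 = -13.6057 × 6² / 4² = -30.6128 eV

Energy at series limit:
ΔE = E_∞ - E_4 = 0 - (-30.6128) = 30.6128 eV
E = 30.6128 eV × (1.602177 × 10⁻¹⁹ J/eV) = 4.9047e-18 J
f = E/h = 4.9047e-18 J / (6.62607 × 10⁻³⁴ J·s) = 7.40e+15 Hz

This energy equals the ionization energy from the n = 4 state of C⁵⁺.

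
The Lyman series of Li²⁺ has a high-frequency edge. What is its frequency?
2.961e+16 Hz

The series limit corresponds to the transition from n = ∞ to n = 1.
This is the highest energy (shortest wavelength) transition in the Lyman series.

E_∞ = 0 eV
E_1 = -13.6057 × 3² / 1² = -122.451300 eV

Energy at series limit:
ΔE = E_∞ - E_1 = 0 - (-122.451300) = 122.451300 eV
E = 122.451300 eV × (1.602177 × 10⁻¹⁹ J/eV) = 1.96189e-17 J
f = E/h = 1.96189e-17 J / (6.62607 × 10⁻³⁴ J·s) = 2.961e+16 Hz

This energy equals the ionization energy from the n = 1 state of Li²⁺.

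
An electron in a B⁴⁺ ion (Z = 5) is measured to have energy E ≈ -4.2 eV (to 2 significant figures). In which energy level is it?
n = 9

The exact energy levels follow E_n = -13.6057 Z² / n² eV with Z = 5.

The measured value (-4.2 eV) is reported to only 2 significant figures, so we must test candidate n values and see which one matches to that precision.

Candidate energies:
  n = 7:  E = -13.6057 × 5² / 7² = -6.94168 eV
  n = 8:  E = -13.6057 × 5² / 8² = -5.31473 eV
  n = 9:  E = -13.6057 × 5² / 9² = -4.19929 eV  ← matches
  n = 10:  E = -13.6057 × 5² / 10² = -3.40143 eV
  n = 11:  E = -13.6057 × 5² / 11² = -2.81110 eV

Checking against the measurement of -4.2 eV (2 sig figs), only n = 9 agrees:
E_9 = -4.19929 eV, which rounds to -4.2 eV ✓

Therefore n = 9.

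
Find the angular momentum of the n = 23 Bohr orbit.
2.42552e-33 J·s (or 23ℏ)

In the Bohr model, angular momentum is quantized:
L = nℏ

where ℏ = h/(2π) = 1.0545718e-34 J·s

For n = 23:
L = 23 × 1.0545718e-34 J·s
L = 2.42552e-33 J·s

This can also be written as L = 23ℏ.
The angular momentum is an integer multiple of the reduced Planck constant.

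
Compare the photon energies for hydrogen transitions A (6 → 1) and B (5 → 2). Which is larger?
6 → 1

Calculate the energy for each transition:

Transition 6 → 1:
ΔE₁ = |E_1 - E_6| = |-13.6057/1² - (-13.6057/6²)|
ΔE₁ = |-13.605700000000 - (-0.377936111111)| = 13.227763889 eV

Transition 5 → 2:
ΔE₂ = |E_2 - E_5| = |-13.6057/2² - (-13.6057/5²)|
ΔE₂ = |-3.401425000000 - (-0.544228000000)| = 2.857197000 eV

Since 13.227763889 eV > 2.857197000 eV, the transition 6 → 1 emits the more energetic photon.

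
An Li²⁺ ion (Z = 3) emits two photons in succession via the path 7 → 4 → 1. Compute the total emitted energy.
119.952 eV

The energy levels of Li²⁺ are E_n = -13.6057 × 3² / n² eV.

First transition (7 → 4):
ΔE₁ = |E_4 - E_7|
ΔE₁ = |-7.653206250 - (-2.499006122)| = 5.154200 eV

Second transition (4 → 1):
ΔE₂ = |E_1 - E_4|
ΔE₂ = |-122.451300000 - (-7.653206250)| = 114.798094 eV

Total energy released:
E_total = ΔE₁ + ΔE₂ = 5.154200 + 114.798094 = 119.952 eV

Note: This equals the direct transition 7 → 1: 119.952 eV ✓
Energy is conserved regardless of the path taken.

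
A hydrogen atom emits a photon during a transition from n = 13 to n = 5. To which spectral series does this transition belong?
Pfund series

The spectral series in hydrogen are named based on the final (lower) energy level:
- Lyman series: n_final = 1 (ultraviolet)
- Balmer series: n_final = 2 (visible/near-UV)
- Paschen series: n_final = 3 (infrared)
- Brackett series: n_final = 4 (infrared)
- Pfund series: n_final = 5 (far infrared)

Since this transition ends at n = 5, it belongs to the Pfund series.

For reference, this 13 → 5 line has photon energy
ΔE = 13.6057 eV × (1/5² - 1/13²) = 0.46372089941 eV,
corresponding to wavelength λ = hc/ΔE = 1239.84 eV·nm / 0.46372089941 eV = 2673.67721 nm in the far infrared region.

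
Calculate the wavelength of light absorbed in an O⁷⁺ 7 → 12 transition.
105.755 nm

First, find the transition energy using E_n = -13.6057 Z² / n² eV:
E_7 = -13.6057 × 8² / 7² = -17.770710 eV
E_12 = -13.6057 × 8² / 12² = -6.046978 eV

Photon energy: |ΔE| = |E_12 - E_7| = 11.723732 eV

Convert to wavelength using E = hc/λ with hc = 1239.84 eV·nm:
λ = hc/E = 1239.84 eV·nm / 11.723732 eV
λ = 105.755 nm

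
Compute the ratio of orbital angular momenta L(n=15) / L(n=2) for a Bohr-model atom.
7.500

In the Bohr model, L_n = nℏ, so the ratio is purely the ratio of quantum numbers:

L_15/L_2 = 15ℏ / 2ℏ = 15/2 = 7.500

The angular momentum scales linearly with n.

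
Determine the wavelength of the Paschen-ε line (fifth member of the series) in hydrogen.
954.343 nm

The lines of a series are numbered from the longest wavelength (smallest ΔE) outward; the fifth line is the transition from n = n_f + 5 to n_f.
The Paschen series has all transitions ending at n_f = 3.

For H, the fifth line (ε-line) is the jump from n = 8 to n = 3:
E_8 = -13.6057 / 8² = -0.2125891 eV
E_3 = -13.6057 / 3² = -1.5117444 eV
ΔE = E_8 - E_3 = 1.2991553 eV

λ = hc/E = 1239.84 eV·nm / 1.2991553 eV
λ = 954.343 nm

This is the ε-line of the Paschen series in H.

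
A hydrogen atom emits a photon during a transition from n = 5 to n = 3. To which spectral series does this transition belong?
Paschen series

The spectral series in hydrogen are named based on the final (lower) energy level:
- Lyman series: n_final = 1 (ultraviolet)
- Balmer series: n_final = 2 (visible/near-UV)
- Paschen series: n_final = 3 (infrared)
- Brackett series: n_final = 4 (infrared)
- Pfund series: n_final = 5 (far infrared)

Since this transition ends at n = 3, it belongs to the Paschen series.

For reference, this 5 → 3 line has photon energy
ΔE = 13.6057 eV × (1/3² - 1/5²) = 0.96751644444 eV,
corresponding to wavelength λ = hc/ΔE = 1239.84 eV·nm / 0.96751644444 eV = 1281.46659 nm in the infrared region.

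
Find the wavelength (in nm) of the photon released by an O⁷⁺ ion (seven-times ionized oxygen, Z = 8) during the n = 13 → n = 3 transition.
13.54 nm

First, find the transition energy using E_n = -13.6057 Z² / n² eV:
E_13 = -13.6057 × 8² / 13² = -5.1525 eV
E_3 = -13.6057 × 8² / 3² = -96.7516 eV

Photon energy: |ΔE| = |E_3 - E_13| = 91.5991 eV

Convert to wavelength using E = hc/λ with hc = 1239.84 eV·nm:
λ = hc/E = 1239.84 eV·nm / 91.5991 eV
λ = 13.54 nm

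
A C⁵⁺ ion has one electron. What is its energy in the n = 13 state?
-2.898 eV

For hydrogen-like ions, the energy levels scale with Z²:
E_n = -13.6057 Z² / n² eV

For C⁵⁺ (Z = 6) at n = 13:
E_13 = -13.6057 × 6² / 13²
E_13 = -13.6057 × 36 / 169
E_13 = -489.8052 / 169
E_13 = -2.898 eV

The energy is 36 times more negative than hydrogen at the same n due to the stronger nuclear charge.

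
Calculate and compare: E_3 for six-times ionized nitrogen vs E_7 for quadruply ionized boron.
N⁶⁺ at n = 3 (E = -74.07548 eV)

Using E_n = -13.6057 Z² / n² eV:

N⁶⁺ (Z = 7) at n = 3:
E = -13.6057 × 7² / 3² = -13.6057 × 49 / 9 = -74.07547778 eV

B⁴⁺ (Z = 5) at n = 7:
E = -13.6057 × 5² / 7² = -13.6057 × 25 / 49 = -6.94168367 eV

Since -74.07547778 eV < -6.94168367 eV,
N⁶⁺ at n = 3 is more tightly bound (requires more energy to ionize).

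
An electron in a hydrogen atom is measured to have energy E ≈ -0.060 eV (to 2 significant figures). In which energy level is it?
n = 15

The exact energy levels follow E_n = -13.6057 eV / n².

The measured value (-0.060 eV) is reported to only 2 significant figures, so we must test candidate n values and see which one matches to that precision.

Candidate energies:
  n = 13:  E = -13.6057/13² = -0.080507 eV
  n = 14:  E = -13.6057/14² = -0.069417 eV
  n = 15:  E = -13.6057/15² = -0.060470 eV  ← matches
  n = 16:  E = -13.6057/16² = -0.053147 eV
  n = 17:  E = -13.6057/17² = -0.047079 eV

Checking against the measurement of -0.060 eV (2 sig figs), only n = 15 agrees:
E_15 = -0.060470 eV, which rounds to -0.060 eV ✓

Therefore n = 15.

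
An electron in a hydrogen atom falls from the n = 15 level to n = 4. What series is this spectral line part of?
Brackett series

The spectral series in hydrogen are named based on the final (lower) energy level:
- Lyman series: n_final = 1 (ultraviolet)
- Balmer series: n_final = 2 (visible/near-UV)
- Paschen series: n_final = 3 (infrared)
- Brackett series: n_final = 4 (infrared)
- Pfund series: n_final = 5 (far infrared)

Since this transition ends at n = 4, it belongs to the Brackett series.

For reference, this 15 → 4 line has photon energy
ΔE = 13.6057 eV × (1/4² - 1/15²) = 0.78988647222 eV,
corresponding to wavelength λ = hc/ΔE = 1239.84 eV·nm / 0.78988647222 eV = 1569.64329 nm in the infrared region.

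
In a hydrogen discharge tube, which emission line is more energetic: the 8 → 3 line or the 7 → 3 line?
8 → 3

Calculate the energy for each transition:

Transition 8 → 3:
ΔE₁ = |E_3 - E_8| = |-13.6057/3² - (-13.6057/8²)|
ΔE₁ = |-1.51174444444 - (-0.21258906250)| = 1.29915538 eV

Transition 7 → 3:
ΔE₂ = |E_3 - E_7| = |-13.6057/3² - (-13.6057/7²)|
ΔE₂ = |-1.51174444444 - (-0.27766734694)| = 1.23407710 eV

Since 1.29915538 eV > 1.23407710 eV, the transition 8 → 3 emits the more energetic photon.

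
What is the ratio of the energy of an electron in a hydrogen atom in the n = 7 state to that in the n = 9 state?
1.65

Using E_n = -13.6057 Z² / n² eV with Z = 1:

E_7 = -13.6057 / 7² = -13.6057 / 49 = -0.27766735 eV
E_9 = -13.6057 / 9² = -13.6057 / 81 = -0.16797160 eV

The ratio is:
E_7/E_9 = (-0.27766735) / (-0.16797160)
E_7/E_9 = (-13.6057/49) / (-13.6057/81)
E_7/E_9 = 81/49
E_7/E_9 = 1.65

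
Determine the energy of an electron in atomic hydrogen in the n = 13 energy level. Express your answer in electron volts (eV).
-0.08051 eV

The energy levels of a hydrogen-like atom are given by:
E_n = -13.6057 eV / n²

For n = 13:
E_13 = -13.6057 eV / 13²
E_13 = -13.6057 eV / 169
E_13 = -0.08051 eV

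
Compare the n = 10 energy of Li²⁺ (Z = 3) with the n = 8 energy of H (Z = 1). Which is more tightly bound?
Li²⁺ at n = 10 (E = -1.2245 eV)

Using E_n = -13.6057 Z² / n² eV:

Li²⁺ (Z = 3) at n = 10:
E = -13.6057 × 3² / 10² = -13.6057 × 9 / 100 = -1.2245130 eV

H (Z = 1) at n = 8:
E = -13.6057 × 1² / 8² = -13.6057 × 1 / 64 = -0.2125891 eV

Since -1.2245130 eV < -0.2125891 eV,
Li²⁺ at n = 10 is more tightly bound (requires more energy to ionize).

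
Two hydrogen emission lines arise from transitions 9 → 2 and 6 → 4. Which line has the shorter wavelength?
9 → 2

Calculate the energy for each transition:

Transition 9 → 2:
ΔE₁ = |E_2 - E_9| = |-13.6057/2² - (-13.6057/9²)|
ΔE₁ = |-3.401425000000 - (-0.167971604938)| = 3.233453395 eV

Transition 6 → 4:
ΔE₂ = |E_4 - E_6| = |-13.6057/4² - (-13.6057/6²)|
ΔE₂ = |-0.850356250000 - (-0.377936111111)| = 0.472420139 eV

Since 3.233453395 eV > 0.472420139 eV, the transition 9 → 2 emits the more energetic photon.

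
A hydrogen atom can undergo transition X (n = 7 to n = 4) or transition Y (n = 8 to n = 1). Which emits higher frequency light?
8 → 1

Calculate the energy for each transition:

Transition 7 → 4:
ΔE₁ = |E_4 - E_7| = |-13.6057/4² - (-13.6057/7²)|
ΔE₁ = |-0.8503562500 - (-0.2776673469)| = 0.5726889 eV

Transition 8 → 1:
ΔE₂ = |E_1 - E_8| = |-13.6057/1² - (-13.6057/8²)|
ΔE₂ = |-13.6057000000 - (-0.2125890625)| = 13.3931109 eV

Since 13.3931109 eV > 0.5726889 eV, the transition 8 → 1 emits the more energetic photon.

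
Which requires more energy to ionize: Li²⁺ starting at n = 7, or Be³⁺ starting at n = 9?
Be³⁺ at n = 9 (E = -2.688 eV)

Using E_n = -13.6057 Z² / n² eV:

Li²⁺ (Z = 3) at n = 7:
E = -13.6057 × 3² / 7² = -13.6057 × 9 / 49 = -2.499006 eV

Be³⁺ (Z = 4) at n = 9:
E = -13.6057 × 4² / 9² = -13.6057 × 16 / 81 = -2.687546 eV

Since -2.687546 eV < -2.499006 eV,
Be³⁺ at n = 9 is more tightly bound (requires more energy to ionize).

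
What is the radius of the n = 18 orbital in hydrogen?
17.14534 nm (or 171.45341 Å)

The Bohr radius formula is:
r_n = n² a₀ / Z

where a₀ = 0.05291772 nm is the Bohr radius.

For H (Z = 1) at n = 18:
r_18 = 18² × 0.05291772 nm / 1
r_18 = 324 × 0.05291772 nm / 1
r_18 = 17.145341 nm / 1
r_18 = 17.14534 nm

The electron orbits at approximately 17.14534 nm from the nucleus.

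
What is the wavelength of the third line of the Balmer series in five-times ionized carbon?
12.05377 nm

The lines of a series are numbered from the longest wavelength (smallest ΔE) outward; the third line is the transition from n = n_f + 3 to n_f.
The Balmer series has all transitions ending at n_f = 2.

For C⁵⁺ (Z = 6), the third line (γ-line) is the jump from n = 5 to n = 2:
E_5 = -13.6057 × 6² / 5² = -19.5922080 eV
E_2 = -13.6057 × 6² / 2² = -122.4513000 eV
ΔE = E_5 - E_2 = 102.8590920 eV

λ = hc/E = 1239.84 eV·nm / 102.8590920 eV
λ = 12.05377 nm

This is the γ-line of the Balmer series in C⁵⁺.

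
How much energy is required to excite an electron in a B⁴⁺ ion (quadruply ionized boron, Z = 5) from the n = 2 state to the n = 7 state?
78.0939 eV

The energy levels of a hydrogen-like atom are E_n = -13.6057 Z² eV / n².

Energy at n = 2: E_2 = -13.6057 × 5² / 2² = -85.0356250 eV
Energy at n = 7: E_7 = -13.6057 × 5² / 7² = -6.9416837 eV

The excitation energy is the difference:
ΔE = E_7 - E_2
ΔE = -6.9416837 - (-85.0356250)
ΔE = 78.0939 eV

Since this is positive, energy must be absorbed (photon absorption).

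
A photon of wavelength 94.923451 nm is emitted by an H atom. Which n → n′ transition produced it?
n = 5 → n = 1

First, find the photon energy from the wavelength (hc = 1239.84 eV·nm):
E = hc/λ = 1239.84 eV·nm / 94.923451 nm = 13.061472 eV

The energy levels of hydrogen satisfy E_n = -13.6057 / n² eV, so an emission n_i → n_f releases
ΔE = 13.6057 × (1/n_f² − 1/n_i²) eV.

Setting ΔE equal to the photon energy:
1/n_f² − 1/n_i² = 13.061472 / 13.6057 = 0.96000000

Since 1/n_i² must be positive, we need 1/n_f² > 0.96000000, i.e. n_f ≤ 1. For each allowed n_f, solve n_i = (1/n_f² − 0.96000000)^(−1/2) and check whether it is a whole number:
  n_f = 1: 1/n_i² = 1.00000000 − 0.96000000 = 0.04000000 → n_i = 5.000  → integer, n_i = 5 ✓

Only n_f = 1 gives an integer upper level, n_i = 5.

The transition is from n = 5 to n = 1 (emission).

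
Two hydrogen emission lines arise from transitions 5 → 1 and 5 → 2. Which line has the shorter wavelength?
5 → 1

Calculate the energy for each transition:

Transition 5 → 1:
ΔE₁ = |E_1 - E_5| = |-13.6057/1² - (-13.6057/5²)|
ΔE₁ = |-13.60570000 - (-0.54422800)| = 13.06147 eV

Transition 5 → 2:
ΔE₂ = |E_2 - E_5| = |-13.6057/2² - (-13.6057/5²)|
ΔE₂ = |-3.40142500 - (-0.54422800)| = 2.85720 eV

Since 13.06147 eV > 2.85720 eV, the transition 5 → 1 emits the more energetic photon.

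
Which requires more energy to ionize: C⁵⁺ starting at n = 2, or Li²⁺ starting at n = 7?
C⁵⁺ at n = 2 (E = -122.451300 eV)

Using E_n = -13.6057 Z² / n² eV:

C⁵⁺ (Z = 6) at n = 2:
E = -13.6057 × 6² / 2² = -13.6057 × 36 / 4 = -122.451300000 eV

Li²⁺ (Z = 3) at n = 7:
E = -13.6057 × 3² / 7² = -13.6057 × 9 / 49 = -2.499006122 eV

Since -122.451300000 eV < -2.499006122 eV,
C⁵⁺ at n = 2 is more tightly bound (requires more energy to ionize).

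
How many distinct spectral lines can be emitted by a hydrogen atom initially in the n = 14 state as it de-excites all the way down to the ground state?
91

The electron can occupy levels n = 1, 2, ..., 14 during de-excitation — that is m = 14 - 1 + 1 = 14 distinct levels.

The number of distinct spectral lines equals the number of ways to choose 2 of these m levels (each pair gives one possible emission transition):

Number of lines = m(m-1)/2 = 14×13/2 = 91

These correspond to all possible transitions between the 14 levels:
14 → 13, 14 → 12, 14 → 11, 14 → 10, 14 → 9, 14 → 8, 14 → 7, 14 → 6...

Each transition produces a photon with a unique energy (and thus wavelength). This count does not depend on Z.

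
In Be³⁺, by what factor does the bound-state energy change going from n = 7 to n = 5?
1.960000

Using E_n = -13.6057 Z² / n² eV with Z = 4:

E_5 = -13.6057 × 4² / 5² = -217.6912 / 25 = -8.707648000000 eV
E_7 = -13.6057 × 4² / 7² = -217.6912 / 49 = -4.442677551020 eV

The ratio is:
E_5/E_7 = (-8.707648000000) / (-4.442677551020)
E_5/E_7 = (-217.6912/25) / (-217.6912/49)
E_5/E_7 = 49/25
E_5/E_7 = 1.960000
(Note: the Z² factors cancel in the ratio.)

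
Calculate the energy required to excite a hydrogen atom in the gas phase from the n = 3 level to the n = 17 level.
1.46467 eV

The energy levels of a hydrogen-like atom are E_n = -13.6057 eV / n².

Energy at n = 3: E_3 = -13.6057 / 3² = -1.51174444 eV
Energy at n = 17: E_17 = -13.6057 / 17² = -0.04707855 eV

The excitation energy is the difference:
ΔE = E_17 - E_3
ΔE = -0.04707855 - (-1.51174444)
ΔE = 1.46467 eV

Since this is positive, energy must be absorbed (photon absorption).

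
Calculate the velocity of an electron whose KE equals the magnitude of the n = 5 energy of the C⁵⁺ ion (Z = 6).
2.6252e+06 m/s (or 0.875683% of c)

The binding energy at n = 5 for C⁵⁺ is:
E_5 = -13.6057 × 6²/5² = -19.59220800 eV
|E_5| = 19.59220800 eV

Convert to Joules:
KE = 19.59220800 eV × (1.602177 × 10⁻¹⁹ J/eV) = 3.139019e-18 J

Using KE = ½mv²:
v = √(2·KE/m_e)
v = √(2 × 3.139019e-18 J / 9.10938 × 10⁻³¹ kg)
v = 2.6252e+06 m/s

This is approximately 0.875683% the speed of light.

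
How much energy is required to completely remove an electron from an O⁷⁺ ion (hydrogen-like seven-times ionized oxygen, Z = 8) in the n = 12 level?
6.047 eV

The ionization energy is the energy needed to remove the electron completely (n → ∞).

For a hydrogen-like ion with Z = 8, E_n = -13.6057 Z² / n² eV.

At n = 12: E_12 = -13.6057 × 8² / 12² = -6.046978 eV
At n = ∞: E_∞ = 0 eV

Ionization energy = E_∞ - E_12 = 0 - (-6.046978) = 6.046978 eV
Ionization energy ≈ 6.047 eV

This is also called the binding energy of the electron in state n = 12.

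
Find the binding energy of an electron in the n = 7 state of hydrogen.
0.28 eV

The ionization energy is the energy needed to remove the electron completely (n → ∞).

For hydrogen, E_n = -13.6057 eV / n².

At n = 7: E_7 = -13.6057 / 7² = -0.27767 eV
At n = ∞: E_∞ = 0 eV

Ionization energy = E_∞ - E_7 = 0 - (-0.27767) = 0.27767 eV
Ionization energy ≈ 0.28 eV

This is also called the binding energy of the electron in state n = 7.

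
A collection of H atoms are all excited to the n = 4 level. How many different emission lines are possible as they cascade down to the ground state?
6

The electron can occupy levels n = 1, 2, ..., 4 during de-excitation — that is m = 4 - 1 + 1 = 4 distinct levels.

The number of distinct spectral lines equals the number of ways to choose 2 of these m levels (each pair gives one possible emission transition):

Number of lines = m(m-1)/2 = 4×3/2 = 6

These correspond to all possible transitions between the 4 levels:
4 → 3, 4 → 2, 4 → 1, 3 → 2, 3 → 1, 2 → 1

Each transition produces a photon with a unique energy (and thus wavelength). This count does not depend on Z.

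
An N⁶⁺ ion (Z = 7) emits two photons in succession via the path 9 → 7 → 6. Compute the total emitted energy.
10.288 eV

The energy levels of N⁶⁺ are E_n = -13.6057 × 7² / n² eV.

First transition (9 → 7):
ΔE₁ = |E_7 - E_9|
ΔE₁ = |-13.605700000 - (-8.230608642)| = 5.375091 eV

Second transition (7 → 6):
ΔE₂ = |E_6 - E_7|
ΔE₂ = |-18.518869444 - (-13.605700000)| = 4.913169 eV

Total energy released:
E_total = ΔE₁ + ΔE₂ = 5.375091 + 4.913169 = 10.288 eV

Note: This equals the direct transition 9 → 6: 10.288 eV ✓
Energy is conserved regardless of the path taken.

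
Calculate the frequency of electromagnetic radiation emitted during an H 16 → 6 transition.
7.8534e+13 Hz

First, find the transition energy:
E_16 = -13.6057 / 16² = -0.05314727 eV
E_6 = -13.6057 / 6² = -0.37793611 eV
|ΔE| = |E_6 - E_16| = 0.32478884 eV

Convert to Joules: E = 0.32478884 eV × (1.602177 × 10⁻¹⁹ J/eV) = 5.203692e-20 J

Using E = hf:
f = E/h = 5.203692e-20 J / (6.62607 × 10⁻³⁴ J·s)
f = 7.8534e+13 Hz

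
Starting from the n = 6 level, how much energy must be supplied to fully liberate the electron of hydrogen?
0.3779 eV

The ionization energy is the energy needed to remove the electron completely (n → ∞).

For hydrogen, E_n = -13.6057 eV / n².

At n = 6: E_6 = -13.6057 / 6² = -0.3779361 eV
At n = ∞: E_∞ = 0 eV

Ionization energy = E_∞ - E_6 = 0 - (-0.3779361) = 0.3779361 eV
Ionization energy ≈ 0.3779 eV

This is also called the binding energy of the electron in state n = 6.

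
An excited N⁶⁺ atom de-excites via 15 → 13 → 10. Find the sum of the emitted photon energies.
3.703774 eV

The energy levels of N⁶⁺ are E_n = -13.6057 × 7² / n² eV.

First transition (15 → 13):
ΔE₁ = |E_13 - E_15|
ΔE₁ = |-3.944847928994 - (-2.963019111111)| = 0.981828818 eV

Second transition (13 → 10):
ΔE₂ = |E_10 - E_13|
ΔE₂ = |-6.666793000000 - (-3.944847928994)| = 2.721945071 eV

Total energy released:
E_total = ΔE₁ + ΔE₂ = 0.981828818 + 2.721945071 = 3.703774 eV

Note: This equals the direct transition 15 → 10: 3.703774 eV ✓
Energy is conserved regardless of the path taken.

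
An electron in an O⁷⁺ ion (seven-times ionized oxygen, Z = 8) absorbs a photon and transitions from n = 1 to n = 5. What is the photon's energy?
835.934208 eV

The energy levels of a hydrogen-like atom are E_n = -13.6057 Z² eV / n².

Energy at n = 1: E_1 = -13.6057 × 8² / 1² = -870.764800000 eV
Energy at n = 5: E_5 = -13.6057 × 8² / 5² = -34.830592000 eV

The excitation energy is the difference:
ΔE = E_5 - E_1
ΔE = -34.830592000 - (-870.764800000)
ΔE = 835.934208 eV

Since this is positive, energy must be absorbed (photon absorption).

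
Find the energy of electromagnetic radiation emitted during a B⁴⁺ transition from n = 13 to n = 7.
4.92901 eV

The energy levels are E_n = -13.6057 Z² eV / n².

Energy at n = 13: E_13 = -13.6057 × 5² / 13² = -2.01267751 eV
Energy at n = 7: E_7 = -13.6057 × 5² / 7² = -6.94168367 eV

For emission (electron falling to lower state), the photon energy is:
E_photon = E_13 - E_7 = |-2.01267751 - (-6.94168367)|
E_photon = 4.92901 eV

This energy is carried away by the emitted photon.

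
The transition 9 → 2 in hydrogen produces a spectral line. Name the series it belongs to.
Balmer series

The spectral series in hydrogen are named based on the final (lower) energy level:
- Lyman series: n_final = 1 (ultraviolet)
- Balmer series: n_final = 2 (visible/near-UV)
- Paschen series: n_final = 3 (infrared)
- Brackett series: n_final = 4 (infrared)
- Pfund series: n_final = 5 (far infrared)

Since this transition ends at n = 2, it belongs to the Balmer series.

For reference, this 9 → 2 line has photon energy
ΔE = 13.6057 eV × (1/2² - 1/9²) = 3.2334533951 eV,
corresponding to wavelength λ = hc/ΔE = 1239.84 eV·nm / 3.2334533951 eV = 383.441432 nm in the visible/near-UV region.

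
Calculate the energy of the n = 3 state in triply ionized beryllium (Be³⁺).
-24.1879 eV

For hydrogen-like ions, the energy levels scale with Z²:
E_n = -13.6057 Z² / n² eV

For Be³⁺ (Z = 4) at n = 3:
E_3 = -13.6057 × 4² / 3²
E_3 = -13.6057 × 16 / 9
E_3 = -217.6912 / 9
E_3 = -24.1879 eV

The energy is 16 times more negative than hydrogen at the same n due to the stronger nuclear charge.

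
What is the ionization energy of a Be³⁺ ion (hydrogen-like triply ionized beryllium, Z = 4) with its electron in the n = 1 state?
217.6912 eV

The ionization energy is the energy needed to remove the electron completely (n → ∞).

For a hydrogen-like ion with Z = 4, E_n = -13.6057 Z² / n² eV.

At n = 1: E_1 = -13.6057 × 4² / 1² = -217.6912000 eV
At n = ∞: E_∞ = 0 eV

Ionization energy = E_∞ - E_1 = 0 - (-217.6912000) = 217.6912000 eV
Ionization energy ≈ 217.6912 eV

This is also called the binding energy of the electron in state n = 1.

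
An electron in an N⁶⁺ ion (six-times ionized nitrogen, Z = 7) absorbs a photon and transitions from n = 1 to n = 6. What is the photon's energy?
648.160 eV

The energy levels of a hydrogen-like atom are E_n = -13.6057 Z² eV / n².

Energy at n = 1: E_1 = -13.6057 × 7² / 1² = -666.679300 eV
Energy at n = 6: E_6 = -13.6057 × 7² / 6² = -18.518869 eV

The excitation energy is the difference:
ΔE = E_6 - E_1
ΔE = -18.518869 - (-666.679300)
ΔE = 648.160 eV

Since this is positive, energy must be absorbed (photon absorption).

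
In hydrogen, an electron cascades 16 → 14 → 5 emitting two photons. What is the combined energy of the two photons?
0.49 eV

The energy levels of hydrogen are E_n = -13.6057 / n² eV.

First transition (16 → 14):
ΔE₁ = |E_14 - E_16|
ΔE₁ = |-0.06941684 - (-0.05314727)| = 0.01627 eV

Second transition (14 → 5):
ΔE₂ = |E_5 - E_14|
ΔE₂ = |-0.54422800 - (-0.06941684)| = 0.47481 eV

Total energy released:
E_total = ΔE₁ + ΔE₂ = 0.01627 + 0.47481 = 0.49 eV

Note: This equals the direct transition 16 → 5: 0.49 eV ✓
Energy is conserved regardless of the path taken.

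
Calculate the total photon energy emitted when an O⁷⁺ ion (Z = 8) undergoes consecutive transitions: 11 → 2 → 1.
863.5684 eV

The energy levels of O⁷⁺ are E_n = -13.6057 × 8² / n² eV.

First transition (11 → 2):
ΔE₁ = |E_2 - E_11|
ΔE₁ = |-217.6912000000 - (-7.1964033058)| = 210.4947967 eV

Second transition (2 → 1):
ΔE₂ = |E_1 - E_2|
ΔE₂ = |-870.7648000000 - (-217.6912000000)| = 653.0736000 eV

Total energy released:
E_total = ΔE₁ + ΔE₂ = 210.4947967 + 653.0736000 = 863.5684 eV

Note: This equals the direct transition 11 → 1: 863.5684 eV ✓
Energy is conserved regardless of the path taken.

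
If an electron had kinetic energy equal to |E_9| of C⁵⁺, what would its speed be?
1.45846e+06 m/s (or 0.49% of c)

The binding energy at n = 9 for C⁵⁺ is:
E_9 = -13.6057 × 6²/9² = -6.04697778 eV
|E_9| = 6.04697778 eV

Convert to Joules:
KE = 6.04697778 eV × (1.602177 × 10⁻¹⁹ J/eV) = 9.6883287e-19 J

Using KE = ½mv²:
v = √(2·KE/m_e)
v = √(2 × 9.6883287e-19 J / 9.10938 × 10⁻³¹ kg)
v = 1.45846e+06 m/s

This is approximately 0.49% the speed of light.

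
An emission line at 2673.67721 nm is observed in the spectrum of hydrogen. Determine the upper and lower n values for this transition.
n = 13 → n = 5

First, find the photon energy from the wavelength (hc = 1239.84 eV·nm):
E = hc/λ = 1239.84 eV·nm / 2673.67721 nm = 0.46372090 eV

The energy levels of hydrogen satisfy E_n = -13.6057 / n² eV, so an emission n_i → n_f releases
ΔE = 13.6057 × (1/n_f² − 1/n_i²) eV.

Setting ΔE equal to the photon energy:
1/n_f² − 1/n_i² = 0.46372090 / 13.6057 = 0.034082840

Since 1/n_i² must be positive, we need 1/n_f² > 0.034082840, i.e. n_f ≤ 5. For each allowed n_f, solve n_i = (1/n_f² − 0.034082840)^(−1/2) and check whether it is a whole number:
  n_f = 1: 1/n_i² = 1.000000000 − 0.034082840 = 0.965917160 → n_i = 1.017  (not an integer) ✗
  n_f = 2: 1/n_i² = 0.250000000 − 0.034082840 = 0.215917160 → n_i = 2.152  (not an integer) ✗
  n_f = 3: 1/n_i² = 0.111111111 − 0.034082840 = 0.077028271 → n_i = 3.603  (not an integer) ✗
  n_f = 4: 1/n_i² = 0.062500000 − 0.034082840 = 0.028417160 → n_i = 5.932  (not an integer) ✗
  n_f = 5: 1/n_i² = 0.040000000 − 0.034082840 = 0.005917160 → n_i = 13.000  → integer, n_i = 13 ✓

Only n_f = 5 gives an integer upper level, n_i = 13.

The transition is from n = 13 to n = 5 (emission).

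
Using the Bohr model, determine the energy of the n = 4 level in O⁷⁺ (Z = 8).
-54.422800 eV

For hydrogen-like ions, the energy levels scale with Z²:
E_n = -13.6057 Z² / n² eV

For O⁷⁺ (Z = 8) at n = 4:
E_4 = -13.6057 × 8² / 4²
E_4 = -13.6057 × 64 / 16
E_4 = -870.7648 / 16
E_4 = -54.422800 eV

The energy is 64 times more negative than hydrogen at the same n due to the stronger nuclear charge.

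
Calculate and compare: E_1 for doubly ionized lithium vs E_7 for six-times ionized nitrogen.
Li²⁺ at n = 1 (E = -122.451300 eV)

Using E_n = -13.6057 Z² / n² eV:

Li²⁺ (Z = 3) at n = 1:
E = -13.6057 × 3² / 1² = -13.6057 × 9 / 1 = -122.451300000 eV

N⁶⁺ (Z = 7) at n = 7:
E = -13.6057 × 7² / 7² = -13.6057 × 49 / 49 = -13.605700000 eV

Since -122.451300000 eV < -13.605700000 eV,
Li²⁺ at n = 1 is more tightly bound (requires more energy to ionize).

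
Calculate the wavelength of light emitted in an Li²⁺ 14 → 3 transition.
95.512 nm

First, find the transition energy using E_n = -13.6057 Z² / n² eV:
E_14 = -13.6057 × 3² / 14² = -0.62475 eV
E_3 = -13.6057 × 3² / 3² = -13.60570 eV

Photon energy: |ΔE| = |E_3 - E_14| = 12.98095 eV

Convert to wavelength using E = hc/λ with hc = 1239.84 eV·nm:
λ = hc/E = 1239.84 eV·nm / 12.98095 eV
λ = 95.512 nm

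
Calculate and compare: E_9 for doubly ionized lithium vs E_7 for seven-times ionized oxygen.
O⁷⁺ at n = 7 (E = -17.770710 eV)

Using E_n = -13.6057 Z² / n² eV:

Li²⁺ (Z = 3) at n = 9:
E = -13.6057 × 3² / 9² = -13.6057 × 9 / 81 = -1.511744444 eV

O⁷⁺ (Z = 8) at n = 7:
E = -13.6057 × 8² / 7² = -13.6057 × 64 / 49 = -17.770710204 eV

Since -17.770710204 eV < -1.511744444 eV,
O⁷⁺ at n = 7 is more tightly bound (requires more energy to ionize).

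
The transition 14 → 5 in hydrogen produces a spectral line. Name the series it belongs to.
Pfund series

The spectral series in hydrogen are named based on the final (lower) energy level:
- Lyman series: n_final = 1 (ultraviolet)
- Balmer series: n_final = 2 (visible/near-UV)
- Paschen series: n_final = 3 (infrared)
- Brackett series: n_final = 4 (infrared)
- Pfund series: n_final = 5 (far infrared)

Since this transition ends at n = 5, it belongs to the Pfund series.

For reference, this 14 → 5 line has photon energy
ΔE = 13.6057 eV × (1/5² - 1/14²) = 0.474811163 eV,
corresponding to wavelength λ = hc/ΔE = 1239.84 eV·nm / 0.474811163 eV = 2611.228 nm in the far infrared region.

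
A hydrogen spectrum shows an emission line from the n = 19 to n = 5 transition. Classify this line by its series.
Pfund series

The spectral series in hydrogen are named based on the final (lower) energy level:
- Lyman series: n_final = 1 (ultraviolet)
- Balmer series: n_final = 2 (visible/near-UV)
- Paschen series: n_final = 3 (infrared)
- Brackett series: n_final = 4 (infrared)
- Pfund series: n_final = 5 (far infrared)

Since this transition ends at n = 5, it belongs to the Pfund series.

For reference, this 19 → 5 line has photon energy
ΔE = 13.6057 eV × (1/5² - 1/19²) = 0.50653908033 eV,
corresponding to wavelength λ = hc/ΔE = 1239.84 eV·nm / 0.50653908033 eV = 2447.66899 nm in the far infrared region.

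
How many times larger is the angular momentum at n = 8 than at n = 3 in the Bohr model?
2.67

In the Bohr model, L_n = nℏ, so the ratio is purely the ratio of quantum numbers:

L_8/L_3 = 8ℏ / 3ℏ = 8/3 = 2.67

The angular momentum scales linearly with n.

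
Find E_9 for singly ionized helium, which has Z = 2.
-0.67189 eV

For hydrogen-like ions, the energy levels scale with Z²:
E_n = -13.6057 Z² / n² eV

For He⁺ (Z = 2) at n = 9:
E_9 = -13.6057 × 2² / 9²
E_9 = -13.6057 × 4 / 81
E_9 = -54.4228 / 81
E_9 = -0.67189 eV

The energy is 4 times more negative than hydrogen at the same n due to the stronger nuclear charge.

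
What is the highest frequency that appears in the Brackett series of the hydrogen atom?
2.056e+14 Hz

The series limit corresponds to the transition from n = ∞ to n = 4.
This is the highest energy (shortest wavelength) transition in the Brackett series.

E_∞ = 0 eV
E_4 = -13.6057 / 4² = -0.85035625 eV

Energy at series limit:
ΔE = E_∞ - E_4 = 0 - (-0.85035625) = 0.85035625 eV
E = 0.85035625 eV × (1.602177 × 10⁻¹⁹ J/eV) = 1.36242e-19 J
f = E/h = 1.36242e-19 J / (6.62607 × 10⁻³⁴ J·s) = 2.056e+14 Hz

This energy equals the ionization energy from the n = 4 state of hydrogen.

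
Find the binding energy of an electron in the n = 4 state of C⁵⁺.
30.613 eV

The ionization energy is the energy needed to remove the electron completely (n → ∞).

For a hydrogen-like ion with Z = 6, E_n = -13.6057 Z² / n² eV.

At n = 4: E_4 = -13.6057 × 6² / 4² = -30.612825 eV
At n = ∞: E_∞ = 0 eV

Ionization energy = E_∞ - E_4 = 0 - (-30.612825) = 30.612825 eV
Ionization energy ≈ 30.613 eV

This is also called the binding energy of the electron in state n = 4.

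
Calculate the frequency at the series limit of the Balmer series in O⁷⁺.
5.2638e+16 Hz

The series limit corresponds to the transition from n = ∞ to n = 2.
This is the highest energy (shortest wavelength) transition in the Balmer series.

E_∞ = 0 eV
E_2 = -13.6057 × 8² / 2² = -217.69120 eV

Energy at series limit:
ΔE = E_∞ - E_2 = 0 - (-217.69120) = 217.69120 eV
E = 217.69120 eV × (1.602177 × 10⁻¹⁹ J/eV) = 3.487798e-17 J
f = E/h = 3.487798e-17 J / (6.62607 × 10⁻³⁴ J·s) = 5.2638e+16 Hz

This energy equals the ionization energy from the n = 2 state of O⁷⁺.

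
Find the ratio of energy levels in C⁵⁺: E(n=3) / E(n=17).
32.111111

Using E_n = -13.6057 Z² / n² eV with Z = 6:

E_3 = -13.6057 × 6² / 3² = -489.8052 / 9 = -54.422800000000 eV
E_17 = -13.6057 × 6² / 17² = -489.8052 / 289 = -1.694827681661 eV

The ratio is:
E_3/E_17 = (-54.422800000000) / (-1.694827681661)
E_3/E_17 = (-489.8052/9) / (-489.8052/289)
E_3/E_17 = 289/9
E_3/E_17 = 32.111111
(Note: the Z² factors cancel in the ratio.)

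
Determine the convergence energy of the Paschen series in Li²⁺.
13.61 eV

The series limit corresponds to the transition from n = ∞ to n = 3.
This is the highest energy (shortest wavelength) transition in the Paschen series.

E_∞ = 0 eV
E_3 = -13.6057 × 3² / 3² = -13.61 eV

Energy at series limit:
ΔE = E_∞ - E_3 = 0 - (-13.61) = 13.61 eV

This energy equals the ionization energy from the n = 3 state of Li²⁺.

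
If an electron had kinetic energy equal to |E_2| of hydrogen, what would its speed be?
1.0938e+06 m/s (or 0.36% of c)

The binding energy at n = 2 for hydrogen is:
E_2 = -13.6057/2² = -3.4014250 eV
|E_2| = 3.4014250 eV

Convert to Joules:
KE = 3.4014250 eV × (1.602177 × 10⁻¹⁹ J/eV) = 5.449685e-19 J

Using KE = ½mv²:
v = √(2·KE/m_e)
v = √(2 × 5.449685e-19 J / 9.10938 × 10⁻³¹ kg)
v = 1.0938e+06 m/s

This is approximately 0.36% the speed of light.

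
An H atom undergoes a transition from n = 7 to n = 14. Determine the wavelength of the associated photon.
5953.599 nm

First, find the transition energy using E_n = -13.6057 / n² eV:
E_7 = -13.6057 / 7² = -0.277667347 eV
E_14 = -13.6057 / 14² = -0.069416837 eV

Photon energy: |ΔE| = |E_14 - E_7| = 0.208250510 eV

Convert to wavelength using E = hc/λ with hc = 1239.84 eV·nm:
λ = hc/E = 1239.84 eV·nm / 0.208250510 eV
λ = 5953.599 nm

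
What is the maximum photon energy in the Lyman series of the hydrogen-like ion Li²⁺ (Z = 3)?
122.45 eV

The series limit corresponds to the transition from n = ∞ to n = 1.
This is the highest energy (shortest wavelength) transition in the Lyman series.

E_∞ = 0 eV
E_1 = -13.6057 × 3² / 1² = -122.45 eV

Energy at series limit:
ΔE = E_∞ - E_1 = 0 - (-122.45) = 122.45 eV

This energy equals the ionization energy from the n = 1 state of Li²⁺.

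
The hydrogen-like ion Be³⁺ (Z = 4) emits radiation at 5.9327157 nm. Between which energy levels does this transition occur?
n = 5 → n = 1

First, find the photon energy from the wavelength (hc = 1239.84 eV·nm):
E = hc/λ = 1239.84 eV·nm / 5.9327157 nm = 208.98355 eV

The energy levels of Be³⁺ satisfy E_n = -13.6057 × 4² / n² eV, so an emission n_i → n_f releases
ΔE = 13.6057 × 4² × (1/n_f² − 1/n_i²) eV.

Setting ΔE equal to the photon energy:
1/n_f² − 1/n_i² = 208.98355 / (13.6057 × 4²) = 0.95999999

Since 1/n_i² must be positive, we need 1/n_f² > 0.95999999, i.e. n_f ≤ 1. For each allowed n_f, solve n_i = (1/n_f² − 0.95999999)^(−1/2) and check whether it is a whole number:
  n_f = 1: 1/n_i² = 1.00000000 − 0.95999999 = 0.04000001 → n_i = 5.000  → integer, n_i = 5 ✓

Only n_f = 1 gives an integer upper level, n_i = 5.

The transition is from n = 5 to n = 1 (emission).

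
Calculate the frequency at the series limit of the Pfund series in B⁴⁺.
3.290e+15 Hz

The series limit corresponds to the transition from n = ∞ to n = 5.
This is the highest energy (shortest wavelength) transition in the Pfund series.

E_∞ = 0 eV
E_5 = -13.6057 × 5² / 5² = -13.60570000 eV

Energy at series limit:
ΔE = E_∞ - E_5 = 0 - (-13.60570000) = 13.60570000 eV
E = 13.60570000 eV × (1.602177 × 10⁻¹⁹ J/eV) = 2.17987e-18 J
f = E/h = 2.17987e-18 J / (6.62607 × 10⁻³⁴ J·s) = 3.290e+15 Hz

This energy equals the ionization energy from the n = 5 state of B⁴⁺.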